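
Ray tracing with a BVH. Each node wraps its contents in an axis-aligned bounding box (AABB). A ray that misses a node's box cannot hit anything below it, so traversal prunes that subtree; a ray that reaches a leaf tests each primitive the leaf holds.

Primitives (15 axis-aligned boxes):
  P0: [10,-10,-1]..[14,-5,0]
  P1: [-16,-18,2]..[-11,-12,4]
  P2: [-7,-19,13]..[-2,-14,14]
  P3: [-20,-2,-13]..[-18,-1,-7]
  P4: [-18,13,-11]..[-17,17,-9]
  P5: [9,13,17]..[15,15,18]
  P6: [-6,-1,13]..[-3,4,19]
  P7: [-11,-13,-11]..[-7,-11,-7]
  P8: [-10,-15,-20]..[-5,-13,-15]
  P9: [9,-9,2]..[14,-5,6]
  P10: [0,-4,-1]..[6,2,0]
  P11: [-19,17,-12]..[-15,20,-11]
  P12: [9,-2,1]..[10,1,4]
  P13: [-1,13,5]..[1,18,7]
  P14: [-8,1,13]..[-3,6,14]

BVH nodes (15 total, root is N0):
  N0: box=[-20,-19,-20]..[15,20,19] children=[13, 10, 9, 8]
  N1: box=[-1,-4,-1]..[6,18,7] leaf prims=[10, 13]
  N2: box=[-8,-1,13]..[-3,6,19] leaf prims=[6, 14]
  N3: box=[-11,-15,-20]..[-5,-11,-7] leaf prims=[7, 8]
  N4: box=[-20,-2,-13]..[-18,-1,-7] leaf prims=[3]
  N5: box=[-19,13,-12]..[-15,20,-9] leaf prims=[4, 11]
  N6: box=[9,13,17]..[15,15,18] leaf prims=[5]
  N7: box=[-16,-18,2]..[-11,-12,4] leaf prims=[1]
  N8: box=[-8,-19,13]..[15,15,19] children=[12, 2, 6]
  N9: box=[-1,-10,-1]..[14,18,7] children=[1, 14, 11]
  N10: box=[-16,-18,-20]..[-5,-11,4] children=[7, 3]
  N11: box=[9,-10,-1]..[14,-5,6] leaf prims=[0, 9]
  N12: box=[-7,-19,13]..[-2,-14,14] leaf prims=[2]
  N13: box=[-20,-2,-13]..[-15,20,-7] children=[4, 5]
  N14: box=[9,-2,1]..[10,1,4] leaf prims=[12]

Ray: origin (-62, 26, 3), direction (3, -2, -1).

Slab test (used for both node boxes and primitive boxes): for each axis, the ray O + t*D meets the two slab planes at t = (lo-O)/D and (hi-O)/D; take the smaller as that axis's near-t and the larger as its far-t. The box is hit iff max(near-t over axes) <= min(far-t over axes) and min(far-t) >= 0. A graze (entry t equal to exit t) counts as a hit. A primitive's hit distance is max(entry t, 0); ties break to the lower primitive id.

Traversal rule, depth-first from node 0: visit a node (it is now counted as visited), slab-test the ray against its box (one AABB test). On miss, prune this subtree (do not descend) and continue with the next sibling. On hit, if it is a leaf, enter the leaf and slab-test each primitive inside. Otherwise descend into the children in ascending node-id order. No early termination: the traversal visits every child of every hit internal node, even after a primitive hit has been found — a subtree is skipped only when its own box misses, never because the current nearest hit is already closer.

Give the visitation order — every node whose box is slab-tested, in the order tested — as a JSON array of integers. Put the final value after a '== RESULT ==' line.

Trace the traversal:
N0 x:[14,77/3] y:[3,45/2] z:[-16,23] -> hit [14,45/2], descend [8, 9, 10, 13]
  N8 x:[18,77/3] y:[11/2,45/2] z:[-16,-10] -> miss, prune
  N9 x:[61/3,76/3] y:[4,18] z:[-4,4] -> miss, prune
  N10 x:[46/3,19] y:[37/2,22] z:[-1,23] -> hit [37/2,19], descend [3, 7]
    N3 x:[17,19] y:[37/2,41/2] z:[10,23] -> hit [37/2,19] leaf, test {P7(miss), P8(miss)}
    N7 x:[46/3,17] y:[19,22] z:[-1,1] -> miss, prune
  N13 x:[14,47/3] y:[3,14] z:[10,16] -> hit [14,14], descend [4, 5]
    N4 x:[14,44/3] y:[27/2,14] z:[10,16] -> hit [14,14] leaf, test {P3@t=14}
    N5 x:[43/3,47/3] y:[3,13/2] z:[12,15] -> miss, prune

order=[0, 8, 9, 10, 3, 7, 13, 4, 5]  |boxes|=9  |leaves|=2  hit=P3

== RESULT ==
[0, 8, 9, 10, 3, 7, 13, 4, 5]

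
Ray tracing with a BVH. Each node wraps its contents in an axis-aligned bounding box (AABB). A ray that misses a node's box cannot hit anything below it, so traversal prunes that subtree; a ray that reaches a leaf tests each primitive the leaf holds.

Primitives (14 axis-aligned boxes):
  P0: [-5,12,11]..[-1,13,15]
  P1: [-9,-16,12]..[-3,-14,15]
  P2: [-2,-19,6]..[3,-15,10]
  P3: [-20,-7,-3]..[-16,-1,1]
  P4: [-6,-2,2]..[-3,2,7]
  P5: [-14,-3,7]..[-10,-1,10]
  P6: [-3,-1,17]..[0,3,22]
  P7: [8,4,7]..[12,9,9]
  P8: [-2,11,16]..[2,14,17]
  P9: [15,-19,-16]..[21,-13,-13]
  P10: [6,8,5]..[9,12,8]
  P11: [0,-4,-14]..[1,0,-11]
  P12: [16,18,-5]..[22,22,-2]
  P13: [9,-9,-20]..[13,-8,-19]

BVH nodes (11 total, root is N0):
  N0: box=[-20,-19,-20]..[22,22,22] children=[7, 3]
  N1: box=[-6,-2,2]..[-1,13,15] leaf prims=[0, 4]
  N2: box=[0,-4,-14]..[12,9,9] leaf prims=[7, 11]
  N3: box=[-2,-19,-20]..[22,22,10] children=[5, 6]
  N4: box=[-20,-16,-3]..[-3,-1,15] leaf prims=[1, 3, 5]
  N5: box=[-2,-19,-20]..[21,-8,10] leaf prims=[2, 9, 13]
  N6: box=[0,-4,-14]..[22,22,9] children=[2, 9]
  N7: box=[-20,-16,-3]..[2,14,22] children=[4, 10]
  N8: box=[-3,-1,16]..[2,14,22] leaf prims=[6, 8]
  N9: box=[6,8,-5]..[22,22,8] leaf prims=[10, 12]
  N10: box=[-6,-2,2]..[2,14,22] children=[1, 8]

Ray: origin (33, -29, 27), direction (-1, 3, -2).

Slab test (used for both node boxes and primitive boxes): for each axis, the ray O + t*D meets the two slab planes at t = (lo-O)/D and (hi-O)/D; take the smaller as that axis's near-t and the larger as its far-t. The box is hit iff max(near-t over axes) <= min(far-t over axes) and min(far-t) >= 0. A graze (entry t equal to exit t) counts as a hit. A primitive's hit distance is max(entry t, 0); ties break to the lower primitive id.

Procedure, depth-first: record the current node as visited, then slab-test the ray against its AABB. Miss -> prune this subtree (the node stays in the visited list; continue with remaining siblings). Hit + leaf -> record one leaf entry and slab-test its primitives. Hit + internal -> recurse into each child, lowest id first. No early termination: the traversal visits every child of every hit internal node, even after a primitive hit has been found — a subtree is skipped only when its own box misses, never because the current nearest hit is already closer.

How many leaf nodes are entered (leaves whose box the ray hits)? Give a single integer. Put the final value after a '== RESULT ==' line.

Walk:
N0 x:[11,53] y:[10/3,17] z:[5/2,47/2] -> hit [11,17], descend [3, 7]
  N3 x:[11,35] y:[10/3,17] z:[17/2,47/2] -> hit [11,17], descend [5, 6]
    N5 x:[12,35] y:[10/3,7] z:[17/2,47/2] -> miss, prune
    N6 x:[11,33] y:[25/3,17] z:[9,41/2] -> hit [11,17], descend [2, 9]
      N2 x:[21,33] y:[25/3,38/3] z:[9,41/2] -> miss, prune
      N9 x:[11,27] y:[37/3,17] z:[19/2,16] -> hit [37/3,16] leaf, test {P10(miss), P12@t=47/3}
  N7 x:[31,53] y:[13/3,43/3] z:[5/2,15] -> miss, prune

Summary -> nodes [0, 3, 5, 6, 2, 9, 7]; box-tests=7; leaf-entries=1; first=P12

== RESULT ==
1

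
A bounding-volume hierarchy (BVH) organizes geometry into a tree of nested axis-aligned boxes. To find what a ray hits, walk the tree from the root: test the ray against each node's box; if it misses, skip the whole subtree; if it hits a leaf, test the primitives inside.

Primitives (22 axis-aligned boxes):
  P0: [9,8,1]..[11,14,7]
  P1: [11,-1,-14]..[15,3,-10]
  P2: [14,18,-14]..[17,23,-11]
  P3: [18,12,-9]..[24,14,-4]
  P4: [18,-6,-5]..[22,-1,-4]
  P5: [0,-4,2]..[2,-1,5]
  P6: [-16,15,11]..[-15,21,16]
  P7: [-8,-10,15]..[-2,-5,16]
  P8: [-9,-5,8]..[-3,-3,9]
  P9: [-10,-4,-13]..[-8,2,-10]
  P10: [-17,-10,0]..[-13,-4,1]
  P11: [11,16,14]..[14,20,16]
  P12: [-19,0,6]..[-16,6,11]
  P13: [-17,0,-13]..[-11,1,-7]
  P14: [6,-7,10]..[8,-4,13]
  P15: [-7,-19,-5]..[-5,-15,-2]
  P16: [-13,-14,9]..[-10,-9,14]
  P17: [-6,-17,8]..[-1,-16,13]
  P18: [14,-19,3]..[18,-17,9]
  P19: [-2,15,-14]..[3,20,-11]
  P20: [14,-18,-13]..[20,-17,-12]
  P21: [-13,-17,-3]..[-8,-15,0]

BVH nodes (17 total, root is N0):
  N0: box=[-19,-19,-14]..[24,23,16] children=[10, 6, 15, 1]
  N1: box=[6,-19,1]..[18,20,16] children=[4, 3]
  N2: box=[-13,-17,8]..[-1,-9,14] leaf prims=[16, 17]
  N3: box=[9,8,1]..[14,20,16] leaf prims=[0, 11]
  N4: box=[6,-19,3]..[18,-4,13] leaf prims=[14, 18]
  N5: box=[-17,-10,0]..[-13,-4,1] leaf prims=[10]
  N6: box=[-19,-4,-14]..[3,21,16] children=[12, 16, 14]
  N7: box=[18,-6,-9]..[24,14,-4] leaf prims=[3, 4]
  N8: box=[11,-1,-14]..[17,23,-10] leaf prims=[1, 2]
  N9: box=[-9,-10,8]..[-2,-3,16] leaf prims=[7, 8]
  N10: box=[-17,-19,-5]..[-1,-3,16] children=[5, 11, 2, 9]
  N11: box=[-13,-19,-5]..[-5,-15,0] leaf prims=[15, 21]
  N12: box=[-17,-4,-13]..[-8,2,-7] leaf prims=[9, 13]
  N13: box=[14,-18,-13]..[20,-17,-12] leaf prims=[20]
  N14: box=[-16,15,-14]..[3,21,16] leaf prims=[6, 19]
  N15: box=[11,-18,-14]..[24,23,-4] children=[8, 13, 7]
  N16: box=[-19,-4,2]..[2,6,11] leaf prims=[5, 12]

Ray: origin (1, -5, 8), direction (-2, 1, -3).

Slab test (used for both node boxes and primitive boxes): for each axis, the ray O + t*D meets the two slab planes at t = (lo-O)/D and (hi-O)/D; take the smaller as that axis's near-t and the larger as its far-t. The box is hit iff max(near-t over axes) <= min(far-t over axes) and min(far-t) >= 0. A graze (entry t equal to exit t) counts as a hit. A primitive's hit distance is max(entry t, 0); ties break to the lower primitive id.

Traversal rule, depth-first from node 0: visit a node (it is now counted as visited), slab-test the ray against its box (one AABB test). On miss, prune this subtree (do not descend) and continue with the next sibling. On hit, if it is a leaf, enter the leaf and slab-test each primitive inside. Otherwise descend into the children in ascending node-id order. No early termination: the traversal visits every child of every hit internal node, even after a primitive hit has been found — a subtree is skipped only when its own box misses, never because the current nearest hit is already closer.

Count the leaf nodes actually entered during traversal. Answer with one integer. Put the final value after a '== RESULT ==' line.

Walk:
N0 x:[-23/2,10] y:[-14,28] z:[-8/3,22/3] -> hit [-8/3,22/3], descend [1, 6, 10, 15]
  N1 x:[-17/2,-5/2] y:[-14,25] z:[-8/3,7/3] -> miss, prune
  N6 x:[-1,10] y:[1,26] z:[-8/3,22/3] -> hit [1,22/3], descend [12, 14, 16]
    N12 x:[9/2,9] y:[1,7] z:[5,7] -> hit [5,7] leaf, test {P9(miss), P13@t=6}
    N14 x:[-1,17/2] y:[20,26] z:[-8/3,22/3] -> miss, prune
    N16 x:[-1/2,10] y:[1,11] z:[-1,2] -> hit [1,2] leaf, test {P5(miss), P12(miss)}
  N10 x:[1,9] y:[-14,2] z:[-8/3,13/3] -> hit [1,2], descend [2, 5, 9, 11]
    N2 x:[1,7] y:[-12,-4] z:[-2,0] -> miss, prune
    N5 x:[7,9] y:[-5,1] z:[7/3,8/3] -> miss, prune
    N9 x:[3/2,5] y:[-5,2] z:[-8/3,0] -> miss, prune
    N11 x:[3,7] y:[-14,-10] z:[8/3,13/3] -> miss, prune
  N15 x:[-23/2,-5] y:[-13,28] z:[4,22/3] -> miss, prune

order=[0, 1, 6, 12, 14, 16, 10, 2, 5, 9, 11, 15]  |boxes|=12  |leaves|=2  hit=P13

== RESULT ==
2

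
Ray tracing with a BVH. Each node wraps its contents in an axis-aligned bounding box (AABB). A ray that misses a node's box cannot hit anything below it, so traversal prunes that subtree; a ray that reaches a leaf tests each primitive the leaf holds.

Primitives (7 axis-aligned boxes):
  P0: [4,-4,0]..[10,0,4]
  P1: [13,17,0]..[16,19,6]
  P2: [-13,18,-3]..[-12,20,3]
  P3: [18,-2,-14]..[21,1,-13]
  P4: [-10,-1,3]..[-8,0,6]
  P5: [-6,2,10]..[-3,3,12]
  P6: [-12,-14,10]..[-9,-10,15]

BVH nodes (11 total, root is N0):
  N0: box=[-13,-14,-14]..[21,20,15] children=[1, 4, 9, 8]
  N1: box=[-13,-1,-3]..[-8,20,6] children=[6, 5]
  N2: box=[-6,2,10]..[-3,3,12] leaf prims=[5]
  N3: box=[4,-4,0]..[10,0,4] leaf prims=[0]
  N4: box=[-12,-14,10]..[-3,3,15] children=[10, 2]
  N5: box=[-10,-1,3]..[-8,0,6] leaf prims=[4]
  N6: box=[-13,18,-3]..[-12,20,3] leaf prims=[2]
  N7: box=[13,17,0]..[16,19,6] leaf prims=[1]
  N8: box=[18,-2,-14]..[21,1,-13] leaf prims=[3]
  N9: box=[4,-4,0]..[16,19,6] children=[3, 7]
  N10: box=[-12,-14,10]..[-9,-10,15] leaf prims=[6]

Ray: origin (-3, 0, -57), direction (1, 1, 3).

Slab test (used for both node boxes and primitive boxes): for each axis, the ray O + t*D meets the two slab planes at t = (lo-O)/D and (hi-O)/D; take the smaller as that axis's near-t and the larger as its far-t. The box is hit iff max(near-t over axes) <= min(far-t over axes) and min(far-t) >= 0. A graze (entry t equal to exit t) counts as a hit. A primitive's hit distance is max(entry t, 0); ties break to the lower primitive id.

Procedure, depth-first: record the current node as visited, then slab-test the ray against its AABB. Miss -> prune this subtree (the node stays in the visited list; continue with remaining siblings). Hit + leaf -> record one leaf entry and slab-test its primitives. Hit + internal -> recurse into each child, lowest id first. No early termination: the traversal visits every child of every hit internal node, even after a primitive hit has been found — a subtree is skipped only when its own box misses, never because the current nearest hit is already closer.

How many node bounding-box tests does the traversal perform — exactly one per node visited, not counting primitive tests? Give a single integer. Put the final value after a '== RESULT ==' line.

Walk:
N0 x:[-10,24] y:[-14,20] z:[43/3,24] -> hit [43/3,20], descend [1, 4, 8, 9]
  N1 x:[-10,-5] y:[-1,20] z:[18,21] -> miss, prune
  N4 x:[-9,0] y:[-14,3] z:[67/3,24] -> miss, prune
  N8 x:[21,24] y:[-2,1] z:[43/3,44/3] -> miss, prune
  N9 x:[7,19] y:[-4,19] z:[19,21] -> hit [19,19], descend [3, 7]
    N3 x:[7,13] y:[-4,0] z:[19,61/3] -> miss, prune
    N7 x:[16,19] y:[17,19] z:[19,21] -> hit [19,19] leaf, test {P1@t=19}

Visited [0, 1, 4, 8, 9, 3, 7]. Tests: 7 box, 1 leaf. Nearest: P1.

== RESULT ==
7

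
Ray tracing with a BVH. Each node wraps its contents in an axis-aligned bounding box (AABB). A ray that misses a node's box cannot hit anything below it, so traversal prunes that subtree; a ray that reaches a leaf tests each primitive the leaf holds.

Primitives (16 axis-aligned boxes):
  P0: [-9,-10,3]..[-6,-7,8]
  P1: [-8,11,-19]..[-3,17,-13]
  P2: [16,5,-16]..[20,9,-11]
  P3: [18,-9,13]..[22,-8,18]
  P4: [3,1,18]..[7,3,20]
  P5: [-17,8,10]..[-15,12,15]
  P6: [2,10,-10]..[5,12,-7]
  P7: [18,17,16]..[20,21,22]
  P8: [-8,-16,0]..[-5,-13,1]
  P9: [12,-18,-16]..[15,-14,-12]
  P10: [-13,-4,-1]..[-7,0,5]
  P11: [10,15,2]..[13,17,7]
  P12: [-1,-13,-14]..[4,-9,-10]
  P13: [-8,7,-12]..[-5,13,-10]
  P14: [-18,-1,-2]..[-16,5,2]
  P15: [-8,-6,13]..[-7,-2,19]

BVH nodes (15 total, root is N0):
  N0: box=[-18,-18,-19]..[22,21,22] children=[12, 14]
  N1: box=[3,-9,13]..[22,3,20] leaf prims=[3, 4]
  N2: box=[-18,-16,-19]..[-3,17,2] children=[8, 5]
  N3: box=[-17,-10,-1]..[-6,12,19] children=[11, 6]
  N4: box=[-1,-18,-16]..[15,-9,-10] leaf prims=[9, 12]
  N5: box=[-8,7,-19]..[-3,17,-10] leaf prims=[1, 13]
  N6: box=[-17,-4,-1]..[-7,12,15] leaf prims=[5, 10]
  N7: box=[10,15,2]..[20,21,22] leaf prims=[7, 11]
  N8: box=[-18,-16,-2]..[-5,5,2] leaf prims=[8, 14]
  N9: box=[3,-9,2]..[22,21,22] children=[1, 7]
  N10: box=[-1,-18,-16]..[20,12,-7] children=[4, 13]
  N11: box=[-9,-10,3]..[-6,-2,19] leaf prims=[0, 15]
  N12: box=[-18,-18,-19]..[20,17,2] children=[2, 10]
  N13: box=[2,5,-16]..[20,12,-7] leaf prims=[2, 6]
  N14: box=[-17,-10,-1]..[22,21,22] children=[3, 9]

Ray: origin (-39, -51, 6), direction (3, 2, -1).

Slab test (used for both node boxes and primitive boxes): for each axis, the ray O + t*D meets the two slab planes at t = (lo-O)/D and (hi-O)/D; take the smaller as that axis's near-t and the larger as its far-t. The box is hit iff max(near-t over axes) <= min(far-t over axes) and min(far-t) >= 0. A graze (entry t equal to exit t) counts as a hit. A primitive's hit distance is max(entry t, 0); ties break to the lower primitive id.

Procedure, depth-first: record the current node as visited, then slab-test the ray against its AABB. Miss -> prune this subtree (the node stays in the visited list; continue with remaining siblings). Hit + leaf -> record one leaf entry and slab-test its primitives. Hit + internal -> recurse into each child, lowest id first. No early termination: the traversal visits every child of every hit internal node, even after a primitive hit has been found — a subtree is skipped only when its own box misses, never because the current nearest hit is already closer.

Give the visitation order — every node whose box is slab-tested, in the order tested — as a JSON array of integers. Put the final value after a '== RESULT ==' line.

Walk:
N0 x:[7,61/3] y:[33/2,36] z:[-16,25] -> hit [33/2,61/3], descend [12, 14]
  N12 x:[7,59/3] y:[33/2,34] z:[4,25] -> hit [33/2,59/3], descend [2, 10]
    N2 x:[7,12] y:[35/2,34] z:[4,25] -> miss, prune
    N10 x:[38/3,59/3] y:[33/2,63/2] z:[13,22] -> hit [33/2,59/3], descend [4, 13]
      N4 x:[38/3,18] y:[33/2,21] z:[16,22] -> hit [33/2,18] leaf, test {P9@t=18, P12(miss)}
      N13 x:[41/3,59/3] y:[28,63/2] z:[13,22] -> miss, prune
  N14 x:[22/3,61/3] y:[41/2,36] z:[-16,7] -> miss, prune

Visited [0, 12, 2, 10, 4, 13, 14]. Tests: 7 box, 1 leaf. Nearest: P9.

== RESULT ==
[0, 12, 2, 10, 4, 13, 14]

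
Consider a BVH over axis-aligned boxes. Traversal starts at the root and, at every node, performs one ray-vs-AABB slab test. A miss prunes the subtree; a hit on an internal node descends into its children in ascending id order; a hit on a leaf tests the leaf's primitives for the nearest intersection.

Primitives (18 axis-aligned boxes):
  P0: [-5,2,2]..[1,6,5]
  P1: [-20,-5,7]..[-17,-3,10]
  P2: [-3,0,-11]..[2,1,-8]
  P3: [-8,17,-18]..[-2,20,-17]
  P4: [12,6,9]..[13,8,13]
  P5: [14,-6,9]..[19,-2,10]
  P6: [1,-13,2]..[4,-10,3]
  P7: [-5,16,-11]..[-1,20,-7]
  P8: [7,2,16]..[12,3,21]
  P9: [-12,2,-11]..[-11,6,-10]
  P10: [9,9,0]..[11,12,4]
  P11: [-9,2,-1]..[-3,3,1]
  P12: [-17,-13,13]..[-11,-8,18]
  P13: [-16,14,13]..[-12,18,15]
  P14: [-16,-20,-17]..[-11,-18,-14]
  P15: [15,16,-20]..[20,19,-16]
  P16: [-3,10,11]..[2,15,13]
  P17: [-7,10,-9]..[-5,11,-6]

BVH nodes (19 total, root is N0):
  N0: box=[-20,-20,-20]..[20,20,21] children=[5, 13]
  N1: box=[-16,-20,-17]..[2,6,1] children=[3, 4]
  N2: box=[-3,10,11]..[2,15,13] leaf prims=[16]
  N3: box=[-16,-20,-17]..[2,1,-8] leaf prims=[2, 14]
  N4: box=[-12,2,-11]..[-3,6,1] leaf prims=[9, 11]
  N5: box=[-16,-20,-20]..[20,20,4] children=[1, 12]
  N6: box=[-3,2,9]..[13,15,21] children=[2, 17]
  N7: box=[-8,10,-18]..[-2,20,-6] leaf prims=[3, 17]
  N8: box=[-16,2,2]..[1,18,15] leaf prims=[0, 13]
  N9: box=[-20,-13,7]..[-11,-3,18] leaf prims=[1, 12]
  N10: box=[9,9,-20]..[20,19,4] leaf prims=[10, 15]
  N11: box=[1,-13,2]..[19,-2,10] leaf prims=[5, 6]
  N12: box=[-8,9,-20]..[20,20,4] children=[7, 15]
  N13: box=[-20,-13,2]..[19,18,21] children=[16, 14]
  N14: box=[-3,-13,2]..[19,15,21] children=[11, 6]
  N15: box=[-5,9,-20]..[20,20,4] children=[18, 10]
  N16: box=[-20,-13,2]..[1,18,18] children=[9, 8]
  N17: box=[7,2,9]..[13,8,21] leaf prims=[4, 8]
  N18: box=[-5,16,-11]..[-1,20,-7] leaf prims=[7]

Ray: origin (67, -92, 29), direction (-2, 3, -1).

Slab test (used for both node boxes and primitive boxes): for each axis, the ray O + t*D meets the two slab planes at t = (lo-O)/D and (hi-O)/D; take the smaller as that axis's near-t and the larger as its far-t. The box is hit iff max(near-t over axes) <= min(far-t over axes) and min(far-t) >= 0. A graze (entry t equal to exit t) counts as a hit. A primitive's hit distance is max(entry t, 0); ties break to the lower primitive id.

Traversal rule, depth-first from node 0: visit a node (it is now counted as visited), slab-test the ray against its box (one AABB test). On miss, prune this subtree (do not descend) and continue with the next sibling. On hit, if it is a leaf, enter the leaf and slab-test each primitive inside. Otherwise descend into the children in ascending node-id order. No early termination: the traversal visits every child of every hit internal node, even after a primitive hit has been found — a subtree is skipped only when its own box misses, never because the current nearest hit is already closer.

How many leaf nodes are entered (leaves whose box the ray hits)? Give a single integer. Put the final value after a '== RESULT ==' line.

Traverse from the root:
N0 x:[47/2,87/2] y:[24,112/3] z:[8,49] -> hit [24,112/3], descend [5, 13]
  N5 x:[47/2,83/2] y:[24,112/3] z:[25,49] -> hit [25,112/3], descend [1, 12]
    N1 x:[65/2,83/2] y:[24,98/3] z:[28,46] -> hit [65/2,98/3], descend [3, 4]
      N3 x:[65/2,83/2] y:[24,31] z:[37,46] -> miss, prune
      N4 x:[35,79/2] y:[94/3,98/3] z:[28,40] -> miss, prune
    N12 x:[47/2,75/2] y:[101/3,112/3] z:[25,49] -> hit [101/3,112/3], descend [7, 15]
      N7 x:[69/2,75/2] y:[34,112/3] z:[35,47] -> hit [35,112/3] leaf, test {P3(miss), P17(miss)}
      N15 x:[47/2,36] y:[101/3,112/3] z:[25,49] -> hit [101/3,36], descend [10, 18]
        N10 x:[47/2,29] y:[101/3,37] z:[25,49] -> miss, prune
        N18 x:[34,36] y:[36,112/3] z:[36,40] -> hit [36,36] leaf, test {P7@t=36}
  N13 x:[24,87/2] y:[79/3,110/3] z:[8,27] -> hit [79/3,27], descend [14, 16]
    N14 x:[24,35] y:[79/3,107/3] z:[8,27] -> hit [79/3,27], descend [6, 11]
      N6 x:[27,35] y:[94/3,107/3] z:[8,20] -> miss, prune
      N11 x:[24,33] y:[79/3,30] z:[19,27] -> hit [79/3,27] leaf, test {P5(miss), P6(miss)}
    N16 x:[33,87/2] y:[79/3,110/3] z:[11,27] -> miss, prune

order=[0, 5, 1, 3, 4, 12, 7, 15, 10, 18, 13, 14, 6, 11, 16]  |boxes|=15  |leaves|=3  hit=P7

== RESULT ==
3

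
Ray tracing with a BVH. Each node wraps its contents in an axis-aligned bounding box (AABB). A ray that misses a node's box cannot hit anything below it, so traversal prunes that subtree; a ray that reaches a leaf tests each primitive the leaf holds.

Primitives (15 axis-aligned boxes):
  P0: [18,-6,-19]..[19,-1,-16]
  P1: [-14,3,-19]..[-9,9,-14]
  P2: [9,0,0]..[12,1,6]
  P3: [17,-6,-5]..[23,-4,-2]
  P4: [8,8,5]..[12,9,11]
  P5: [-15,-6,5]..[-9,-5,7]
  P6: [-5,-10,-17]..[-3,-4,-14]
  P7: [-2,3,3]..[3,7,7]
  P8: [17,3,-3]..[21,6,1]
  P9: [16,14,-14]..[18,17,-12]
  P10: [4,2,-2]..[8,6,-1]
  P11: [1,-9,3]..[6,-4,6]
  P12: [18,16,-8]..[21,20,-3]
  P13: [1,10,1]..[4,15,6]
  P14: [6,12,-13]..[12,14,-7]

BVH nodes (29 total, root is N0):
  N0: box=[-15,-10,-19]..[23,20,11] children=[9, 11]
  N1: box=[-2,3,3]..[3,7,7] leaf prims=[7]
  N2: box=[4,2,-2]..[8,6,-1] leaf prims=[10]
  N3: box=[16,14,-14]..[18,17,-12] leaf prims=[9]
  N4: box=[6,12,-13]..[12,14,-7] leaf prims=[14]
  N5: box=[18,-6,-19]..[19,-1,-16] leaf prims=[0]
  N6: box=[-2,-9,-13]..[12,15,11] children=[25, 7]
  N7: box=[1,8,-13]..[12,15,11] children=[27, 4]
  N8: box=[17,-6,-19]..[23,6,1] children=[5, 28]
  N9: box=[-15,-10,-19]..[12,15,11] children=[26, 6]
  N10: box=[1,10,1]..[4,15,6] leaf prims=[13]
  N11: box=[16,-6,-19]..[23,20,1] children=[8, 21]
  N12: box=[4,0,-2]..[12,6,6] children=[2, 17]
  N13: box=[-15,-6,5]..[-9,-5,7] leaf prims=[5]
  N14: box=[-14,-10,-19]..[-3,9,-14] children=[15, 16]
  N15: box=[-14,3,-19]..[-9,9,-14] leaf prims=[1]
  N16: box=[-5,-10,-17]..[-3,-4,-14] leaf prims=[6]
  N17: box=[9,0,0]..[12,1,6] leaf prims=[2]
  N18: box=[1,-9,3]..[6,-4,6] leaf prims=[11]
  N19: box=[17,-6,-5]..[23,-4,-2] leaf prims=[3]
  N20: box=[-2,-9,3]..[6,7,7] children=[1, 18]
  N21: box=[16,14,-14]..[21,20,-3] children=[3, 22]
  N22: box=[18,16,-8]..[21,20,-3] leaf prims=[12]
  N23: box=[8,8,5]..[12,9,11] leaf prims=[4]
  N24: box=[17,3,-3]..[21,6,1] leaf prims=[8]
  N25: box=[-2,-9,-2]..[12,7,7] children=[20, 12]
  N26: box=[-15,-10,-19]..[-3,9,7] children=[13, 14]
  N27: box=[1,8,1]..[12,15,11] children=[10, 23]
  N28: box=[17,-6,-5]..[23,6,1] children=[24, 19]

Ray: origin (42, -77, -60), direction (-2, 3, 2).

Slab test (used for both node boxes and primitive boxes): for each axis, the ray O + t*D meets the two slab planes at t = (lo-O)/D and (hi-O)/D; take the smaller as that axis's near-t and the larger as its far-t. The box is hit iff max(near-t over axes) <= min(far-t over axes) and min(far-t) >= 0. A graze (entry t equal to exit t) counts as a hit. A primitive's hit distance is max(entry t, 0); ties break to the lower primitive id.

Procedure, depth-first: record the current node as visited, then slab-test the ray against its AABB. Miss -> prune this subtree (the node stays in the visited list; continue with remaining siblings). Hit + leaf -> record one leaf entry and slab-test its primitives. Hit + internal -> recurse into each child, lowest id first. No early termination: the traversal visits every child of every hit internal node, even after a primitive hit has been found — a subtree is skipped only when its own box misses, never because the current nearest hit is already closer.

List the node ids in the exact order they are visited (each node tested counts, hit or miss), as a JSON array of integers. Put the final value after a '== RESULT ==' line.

Walk:
N0 x:[19/2,57/2] y:[67/3,97/3] z:[41/2,71/2] -> hit [67/3,57/2], descend [9, 11]
  N9 x:[15,57/2] y:[67/3,92/3] z:[41/2,71/2] -> hit [67/3,57/2], descend [6, 26]
    N6 x:[15,22] y:[68/3,92/3] z:[47/2,71/2] -> miss, prune
    N26 x:[45/2,57/2] y:[67/3,86/3] z:[41/2,67/2] -> hit [45/2,57/2], descend [13, 14]
      N13 x:[51/2,57/2] y:[71/3,24] z:[65/2,67/2] -> miss, prune
      N14 x:[45/2,28] y:[67/3,86/3] z:[41/2,23] -> hit [45/2,23], descend [15, 16]
        N15 x:[51/2,28] y:[80/3,86/3] z:[41/2,23] -> miss, prune
        N16 x:[45/2,47/2] y:[67/3,73/3] z:[43/2,23] -> hit [45/2,23] leaf, test {P6@t=45/2}
  N11 x:[19/2,13] y:[71/3,97/3] z:[41/2,61/2] -> miss, prune

Summary -> nodes [0, 9, 6, 26, 13, 14, 15, 16, 11]; box-tests=9; leaf-entries=1; first=P6

== RESULT ==
[0, 9, 6, 26, 13, 14, 15, 16, 11]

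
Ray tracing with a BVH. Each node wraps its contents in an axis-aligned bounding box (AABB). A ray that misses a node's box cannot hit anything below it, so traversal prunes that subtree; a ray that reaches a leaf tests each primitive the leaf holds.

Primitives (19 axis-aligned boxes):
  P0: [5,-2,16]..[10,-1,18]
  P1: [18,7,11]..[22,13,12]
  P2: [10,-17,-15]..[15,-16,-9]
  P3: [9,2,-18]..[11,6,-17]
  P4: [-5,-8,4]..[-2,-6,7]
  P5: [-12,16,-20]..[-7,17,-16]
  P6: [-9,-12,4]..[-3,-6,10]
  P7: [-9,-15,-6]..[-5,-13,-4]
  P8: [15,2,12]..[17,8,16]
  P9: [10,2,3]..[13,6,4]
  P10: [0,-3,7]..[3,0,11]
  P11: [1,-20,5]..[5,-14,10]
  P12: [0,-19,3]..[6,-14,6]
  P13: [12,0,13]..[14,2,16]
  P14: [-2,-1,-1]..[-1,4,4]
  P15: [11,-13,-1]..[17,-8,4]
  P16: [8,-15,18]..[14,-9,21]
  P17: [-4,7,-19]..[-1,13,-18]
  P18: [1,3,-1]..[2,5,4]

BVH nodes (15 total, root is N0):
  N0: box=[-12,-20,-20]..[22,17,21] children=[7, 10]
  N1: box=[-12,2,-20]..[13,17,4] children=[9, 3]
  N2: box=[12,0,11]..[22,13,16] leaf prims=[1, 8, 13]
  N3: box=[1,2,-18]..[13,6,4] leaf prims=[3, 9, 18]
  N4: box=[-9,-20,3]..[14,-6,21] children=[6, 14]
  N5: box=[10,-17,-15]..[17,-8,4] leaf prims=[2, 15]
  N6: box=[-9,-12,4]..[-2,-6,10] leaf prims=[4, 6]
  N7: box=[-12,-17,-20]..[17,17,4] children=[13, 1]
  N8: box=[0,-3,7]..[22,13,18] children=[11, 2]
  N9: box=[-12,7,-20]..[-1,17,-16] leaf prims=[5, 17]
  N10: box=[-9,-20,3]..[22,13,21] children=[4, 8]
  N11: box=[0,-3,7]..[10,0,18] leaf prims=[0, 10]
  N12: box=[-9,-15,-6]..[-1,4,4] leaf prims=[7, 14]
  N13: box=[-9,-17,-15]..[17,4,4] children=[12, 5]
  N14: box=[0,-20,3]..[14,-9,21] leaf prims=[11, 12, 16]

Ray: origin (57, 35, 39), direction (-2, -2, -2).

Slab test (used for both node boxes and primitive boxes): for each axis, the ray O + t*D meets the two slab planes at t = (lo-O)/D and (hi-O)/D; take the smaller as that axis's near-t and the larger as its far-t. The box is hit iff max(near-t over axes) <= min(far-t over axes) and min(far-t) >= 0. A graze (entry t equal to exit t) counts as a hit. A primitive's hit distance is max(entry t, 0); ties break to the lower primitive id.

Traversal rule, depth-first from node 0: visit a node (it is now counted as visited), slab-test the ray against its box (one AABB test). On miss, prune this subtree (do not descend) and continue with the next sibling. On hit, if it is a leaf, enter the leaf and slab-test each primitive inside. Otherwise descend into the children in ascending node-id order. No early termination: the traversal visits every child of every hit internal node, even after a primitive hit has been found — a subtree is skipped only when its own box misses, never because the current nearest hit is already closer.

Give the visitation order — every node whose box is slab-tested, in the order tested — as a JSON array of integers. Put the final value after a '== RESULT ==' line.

Trace the traversal:
N0 x:[35/2,69/2] y:[9,55/2] z:[9,59/2] -> hit [35/2,55/2], descend [7, 10]
  N7 x:[20,69/2] y:[9,26] z:[35/2,59/2] -> hit [20,26], descend [1, 13]
    N1 x:[22,69/2] y:[9,33/2] z:[35/2,59/2] -> miss, prune
    N13 x:[20,33] y:[31/2,26] z:[35/2,27] -> hit [20,26], descend [5, 12]
      N5 x:[20,47/2] y:[43/2,26] z:[35/2,27] -> hit [43/2,47/2] leaf, test {P2(miss), P15(miss)}
      N12 x:[29,33] y:[31/2,25] z:[35/2,45/2] -> miss, prune
  N10 x:[35/2,33] y:[11,55/2] z:[9,18] -> hit [35/2,18], descend [4, 8]
    N4 x:[43/2,33] y:[41/2,55/2] z:[9,18] -> miss, prune
    N8 x:[35/2,57/2] y:[11,19] z:[21/2,16] -> miss, prune

Visited [0, 7, 1, 13, 5, 12, 10, 4, 8]. Tests: 9 box, 1 leaf. Nearest: miss.

== RESULT ==
[0, 7, 1, 13, 5, 12, 10, 4, 8]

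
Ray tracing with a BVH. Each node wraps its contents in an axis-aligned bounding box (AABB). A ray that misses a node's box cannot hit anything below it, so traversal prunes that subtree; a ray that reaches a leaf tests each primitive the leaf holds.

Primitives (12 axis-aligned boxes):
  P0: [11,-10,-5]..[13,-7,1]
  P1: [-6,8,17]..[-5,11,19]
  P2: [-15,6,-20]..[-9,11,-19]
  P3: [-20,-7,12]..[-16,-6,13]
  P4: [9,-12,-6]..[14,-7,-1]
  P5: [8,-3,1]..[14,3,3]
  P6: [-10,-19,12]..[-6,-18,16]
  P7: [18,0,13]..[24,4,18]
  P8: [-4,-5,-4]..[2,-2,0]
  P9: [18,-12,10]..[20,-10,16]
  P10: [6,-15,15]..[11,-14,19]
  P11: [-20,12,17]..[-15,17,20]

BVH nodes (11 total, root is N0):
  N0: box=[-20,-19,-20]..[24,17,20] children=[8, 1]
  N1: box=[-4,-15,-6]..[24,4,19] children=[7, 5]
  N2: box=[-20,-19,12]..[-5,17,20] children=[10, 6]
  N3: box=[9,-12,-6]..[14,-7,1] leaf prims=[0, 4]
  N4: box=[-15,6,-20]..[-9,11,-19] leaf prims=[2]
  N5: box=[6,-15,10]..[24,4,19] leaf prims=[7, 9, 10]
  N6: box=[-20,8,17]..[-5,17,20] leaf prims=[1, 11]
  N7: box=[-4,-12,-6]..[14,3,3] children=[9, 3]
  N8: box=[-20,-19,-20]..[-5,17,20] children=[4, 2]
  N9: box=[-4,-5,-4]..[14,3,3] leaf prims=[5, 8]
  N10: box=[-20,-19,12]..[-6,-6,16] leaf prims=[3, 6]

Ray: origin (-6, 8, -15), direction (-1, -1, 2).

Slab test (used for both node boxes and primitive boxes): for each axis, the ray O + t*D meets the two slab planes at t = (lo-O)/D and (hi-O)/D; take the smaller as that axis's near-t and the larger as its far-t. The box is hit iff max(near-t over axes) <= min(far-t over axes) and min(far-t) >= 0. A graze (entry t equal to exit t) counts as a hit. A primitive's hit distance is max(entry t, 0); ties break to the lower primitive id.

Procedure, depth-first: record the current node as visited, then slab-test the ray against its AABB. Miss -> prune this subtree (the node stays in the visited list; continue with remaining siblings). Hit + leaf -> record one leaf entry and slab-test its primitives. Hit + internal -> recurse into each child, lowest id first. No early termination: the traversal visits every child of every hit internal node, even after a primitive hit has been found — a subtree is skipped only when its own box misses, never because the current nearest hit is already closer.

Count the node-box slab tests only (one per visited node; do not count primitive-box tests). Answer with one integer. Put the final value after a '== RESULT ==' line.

Traverse from the root:
N0 x:[-30,14] y:[-9,27] z:[-5/2,35/2] -> hit [-5/2,14], descend [1, 8]
  N1 x:[-30,-2] y:[4,23] z:[9/2,17] -> miss, prune
  N8 x:[-1,14] y:[-9,27] z:[-5/2,35/2] -> hit [-1,14], descend [2, 4]
    N2 x:[-1,14] y:[-9,27] z:[27/2,35/2] -> hit [27/2,14], descend [6, 10]
      N6 x:[-1,14] y:[-9,0] z:[16,35/2] -> miss, prune
      N10 x:[0,14] y:[14,27] z:[27/2,31/2] -> hit [14,14] leaf, test {P3@t=14, P6(miss)}
    N4 x:[3,9] y:[-3,2] z:[-5/2,-2] -> miss, prune

7 AABB tests over nodes [0, 1, 8, 2, 6, 10, 4]; 1 leaf entered; closest P3.

== RESULT ==
7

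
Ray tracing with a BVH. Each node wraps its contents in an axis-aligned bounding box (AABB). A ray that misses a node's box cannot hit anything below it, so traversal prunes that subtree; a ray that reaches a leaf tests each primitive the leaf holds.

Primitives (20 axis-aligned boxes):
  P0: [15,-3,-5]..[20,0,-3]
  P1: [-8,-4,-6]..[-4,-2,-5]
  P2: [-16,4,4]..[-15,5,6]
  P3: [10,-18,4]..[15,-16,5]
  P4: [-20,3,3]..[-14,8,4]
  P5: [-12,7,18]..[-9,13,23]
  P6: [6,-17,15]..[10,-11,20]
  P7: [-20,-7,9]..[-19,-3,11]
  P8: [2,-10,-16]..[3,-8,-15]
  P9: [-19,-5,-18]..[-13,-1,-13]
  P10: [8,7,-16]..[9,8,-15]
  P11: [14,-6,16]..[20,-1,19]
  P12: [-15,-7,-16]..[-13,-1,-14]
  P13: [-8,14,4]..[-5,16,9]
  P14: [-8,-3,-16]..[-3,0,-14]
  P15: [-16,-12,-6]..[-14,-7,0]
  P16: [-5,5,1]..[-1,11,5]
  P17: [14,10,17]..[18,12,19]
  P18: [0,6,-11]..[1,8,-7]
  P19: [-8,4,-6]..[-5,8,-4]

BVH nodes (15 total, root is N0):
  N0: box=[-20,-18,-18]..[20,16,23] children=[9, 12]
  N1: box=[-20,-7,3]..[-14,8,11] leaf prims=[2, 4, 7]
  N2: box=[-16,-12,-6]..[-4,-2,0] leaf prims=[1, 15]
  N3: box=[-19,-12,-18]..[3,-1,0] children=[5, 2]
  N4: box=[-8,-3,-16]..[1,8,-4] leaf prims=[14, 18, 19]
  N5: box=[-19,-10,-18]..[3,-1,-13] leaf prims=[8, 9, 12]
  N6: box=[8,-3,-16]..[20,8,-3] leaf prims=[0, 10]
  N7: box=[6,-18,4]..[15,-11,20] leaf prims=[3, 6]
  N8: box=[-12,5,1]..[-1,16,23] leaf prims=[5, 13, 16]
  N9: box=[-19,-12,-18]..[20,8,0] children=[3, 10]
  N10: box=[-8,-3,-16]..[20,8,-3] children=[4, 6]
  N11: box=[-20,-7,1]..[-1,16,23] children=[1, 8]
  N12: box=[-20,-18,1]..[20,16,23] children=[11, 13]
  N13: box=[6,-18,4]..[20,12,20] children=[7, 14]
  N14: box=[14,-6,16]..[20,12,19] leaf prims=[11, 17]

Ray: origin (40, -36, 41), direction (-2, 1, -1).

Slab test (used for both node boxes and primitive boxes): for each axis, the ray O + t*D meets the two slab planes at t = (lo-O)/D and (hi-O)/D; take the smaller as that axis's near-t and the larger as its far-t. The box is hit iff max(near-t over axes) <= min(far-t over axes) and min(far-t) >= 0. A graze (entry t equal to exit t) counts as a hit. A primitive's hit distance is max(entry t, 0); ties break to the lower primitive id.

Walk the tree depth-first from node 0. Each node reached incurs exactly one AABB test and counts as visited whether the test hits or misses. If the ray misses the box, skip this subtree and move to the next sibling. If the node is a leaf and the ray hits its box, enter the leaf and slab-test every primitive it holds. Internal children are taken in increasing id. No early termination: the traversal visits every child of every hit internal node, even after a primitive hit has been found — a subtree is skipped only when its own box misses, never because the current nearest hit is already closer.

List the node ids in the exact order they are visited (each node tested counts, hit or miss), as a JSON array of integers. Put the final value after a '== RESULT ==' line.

Trace the traversal:
N0 x:[10,30] y:[18,52] z:[18,59] -> hit [18,30], descend [9, 12]
  N9 x:[10,59/2] y:[24,44] z:[41,59] -> miss, prune
  N12 x:[10,30] y:[18,52] z:[18,40] -> hit [18,30], descend [11, 13]
    N11 x:[41/2,30] y:[29,52] z:[18,40] -> hit [29,30], descend [1, 8]
      N1 x:[27,30] y:[29,44] z:[30,38] -> hit [30,30] leaf, test {P2(miss), P4(miss), P7@t=30}
      N8 x:[41/2,26] y:[41,52] z:[18,40] -> miss, prune
    N13 x:[10,17] y:[18,48] z:[21,37] -> miss, prune

order=[0, 9, 12, 11, 1, 8, 13]  |boxes|=7  |leaves|=1  hit=P7

== RESULT ==
[0, 9, 12, 11, 1, 8, 13]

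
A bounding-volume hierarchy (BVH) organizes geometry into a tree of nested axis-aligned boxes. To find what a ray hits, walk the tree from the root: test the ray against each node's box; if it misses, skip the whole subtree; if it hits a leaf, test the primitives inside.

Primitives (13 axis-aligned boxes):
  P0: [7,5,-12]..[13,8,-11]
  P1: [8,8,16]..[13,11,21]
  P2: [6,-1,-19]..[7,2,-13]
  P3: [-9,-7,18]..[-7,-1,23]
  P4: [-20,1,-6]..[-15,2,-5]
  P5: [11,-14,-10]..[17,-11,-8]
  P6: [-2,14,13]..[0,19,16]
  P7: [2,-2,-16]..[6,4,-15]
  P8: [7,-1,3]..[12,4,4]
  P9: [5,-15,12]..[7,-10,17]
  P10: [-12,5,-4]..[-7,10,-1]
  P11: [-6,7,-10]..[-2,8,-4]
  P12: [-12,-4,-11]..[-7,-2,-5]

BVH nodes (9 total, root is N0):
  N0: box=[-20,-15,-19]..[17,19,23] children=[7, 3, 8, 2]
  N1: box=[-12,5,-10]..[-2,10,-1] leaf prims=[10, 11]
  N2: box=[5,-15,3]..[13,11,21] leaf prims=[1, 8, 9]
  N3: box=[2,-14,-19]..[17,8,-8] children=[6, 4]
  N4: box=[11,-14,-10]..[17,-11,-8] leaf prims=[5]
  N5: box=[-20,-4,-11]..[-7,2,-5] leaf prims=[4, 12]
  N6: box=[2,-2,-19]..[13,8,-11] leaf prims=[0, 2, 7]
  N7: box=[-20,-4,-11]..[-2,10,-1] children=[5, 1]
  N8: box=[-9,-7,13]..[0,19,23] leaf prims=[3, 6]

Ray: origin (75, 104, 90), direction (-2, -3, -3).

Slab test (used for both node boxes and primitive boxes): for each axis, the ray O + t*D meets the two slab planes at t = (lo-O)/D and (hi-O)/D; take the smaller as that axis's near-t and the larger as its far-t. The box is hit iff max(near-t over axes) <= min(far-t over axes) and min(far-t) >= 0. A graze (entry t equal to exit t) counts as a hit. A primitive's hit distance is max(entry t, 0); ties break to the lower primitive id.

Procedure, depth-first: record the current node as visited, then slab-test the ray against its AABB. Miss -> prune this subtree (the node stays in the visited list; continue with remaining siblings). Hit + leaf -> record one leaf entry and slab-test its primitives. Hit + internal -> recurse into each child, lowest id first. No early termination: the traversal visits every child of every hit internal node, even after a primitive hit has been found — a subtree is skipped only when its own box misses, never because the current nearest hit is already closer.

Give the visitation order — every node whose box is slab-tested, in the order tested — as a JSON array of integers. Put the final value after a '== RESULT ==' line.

Traverse from the root:
N0 x:[29,95/2] y:[85/3,119/3] z:[67/3,109/3] -> hit [29,109/3], descend [2, 3, 7, 8]
  N2 x:[31,35] y:[31,119/3] z:[23,29] -> miss, prune
  N3 x:[29,73/2] y:[32,118/3] z:[98/3,109/3] -> hit [98/3,109/3], descend [4, 6]
    N4 x:[29,32] y:[115/3,118/3] z:[98/3,100/3] -> miss, prune
    N6 x:[31,73/2] y:[32,106/3] z:[101/3,109/3] -> hit [101/3,106/3] leaf, test {P0(miss), P2@t=103/3, P7@t=35}
  N7 x:[77/2,95/2] y:[94/3,36] z:[91/3,101/3] -> miss, prune
  N8 x:[75/2,42] y:[85/3,37] z:[67/3,77/3] -> miss, prune

order=[0, 2, 3, 4, 6, 7, 8]  |boxes|=7  |leaves|=1  hit=P2

== RESULT ==
[0, 2, 3, 4, 6, 7, 8]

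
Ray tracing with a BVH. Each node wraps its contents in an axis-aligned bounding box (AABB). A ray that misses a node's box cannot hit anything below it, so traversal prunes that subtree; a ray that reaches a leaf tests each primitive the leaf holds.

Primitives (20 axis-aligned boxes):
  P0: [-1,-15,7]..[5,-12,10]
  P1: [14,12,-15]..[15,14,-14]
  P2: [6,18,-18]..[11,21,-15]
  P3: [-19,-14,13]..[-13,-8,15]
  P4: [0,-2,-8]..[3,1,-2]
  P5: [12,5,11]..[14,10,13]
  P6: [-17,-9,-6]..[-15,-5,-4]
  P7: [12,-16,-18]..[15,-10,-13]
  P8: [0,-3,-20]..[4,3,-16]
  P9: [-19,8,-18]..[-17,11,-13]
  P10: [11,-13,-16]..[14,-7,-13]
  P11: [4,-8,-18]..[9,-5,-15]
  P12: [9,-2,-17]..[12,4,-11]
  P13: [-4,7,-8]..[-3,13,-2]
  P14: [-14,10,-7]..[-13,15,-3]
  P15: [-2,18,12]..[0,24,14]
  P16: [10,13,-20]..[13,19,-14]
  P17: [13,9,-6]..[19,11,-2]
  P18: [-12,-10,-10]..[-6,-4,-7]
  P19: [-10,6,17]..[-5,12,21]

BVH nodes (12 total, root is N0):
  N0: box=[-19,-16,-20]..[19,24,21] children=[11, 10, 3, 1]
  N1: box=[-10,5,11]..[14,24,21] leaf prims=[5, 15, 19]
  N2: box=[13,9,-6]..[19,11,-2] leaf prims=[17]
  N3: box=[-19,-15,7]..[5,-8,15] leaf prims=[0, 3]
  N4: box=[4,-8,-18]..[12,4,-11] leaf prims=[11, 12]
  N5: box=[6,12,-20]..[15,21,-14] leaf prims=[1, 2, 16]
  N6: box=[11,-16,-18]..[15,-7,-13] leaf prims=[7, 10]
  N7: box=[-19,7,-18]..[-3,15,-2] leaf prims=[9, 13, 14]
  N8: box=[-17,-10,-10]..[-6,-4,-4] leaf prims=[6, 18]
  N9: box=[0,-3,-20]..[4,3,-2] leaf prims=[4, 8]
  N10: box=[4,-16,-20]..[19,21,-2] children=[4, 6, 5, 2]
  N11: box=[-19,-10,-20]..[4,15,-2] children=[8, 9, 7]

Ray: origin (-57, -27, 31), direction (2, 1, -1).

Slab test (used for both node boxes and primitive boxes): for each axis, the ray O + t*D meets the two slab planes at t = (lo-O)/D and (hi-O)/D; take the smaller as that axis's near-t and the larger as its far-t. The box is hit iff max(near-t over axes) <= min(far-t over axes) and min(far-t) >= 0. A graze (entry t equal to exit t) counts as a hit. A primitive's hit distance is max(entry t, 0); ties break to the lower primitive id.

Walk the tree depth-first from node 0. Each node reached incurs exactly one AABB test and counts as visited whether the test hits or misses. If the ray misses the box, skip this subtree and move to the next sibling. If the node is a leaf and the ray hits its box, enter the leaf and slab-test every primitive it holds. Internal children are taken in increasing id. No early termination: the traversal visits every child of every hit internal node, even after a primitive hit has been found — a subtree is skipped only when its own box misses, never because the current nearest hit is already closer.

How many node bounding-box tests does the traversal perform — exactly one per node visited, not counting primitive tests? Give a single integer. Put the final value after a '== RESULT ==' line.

Trace the traversal:
N0 x:[19,38] y:[11,51] z:[10,51] -> hit [19,38], descend [1, 3, 10, 11]
  N1 x:[47/2,71/2] y:[32,51] z:[10,20] -> miss, prune
  N3 x:[19,31] y:[12,19] z:[16,24] -> hit [19,19] leaf, test {P0(miss), P3(miss)}
  N10 x:[61/2,38] y:[11,48] z:[33,51] -> hit [33,38], descend [2, 4, 5, 6]
    N2 x:[35,38] y:[36,38] z:[33,37] -> hit [36,37] leaf, test {P17@t=36}
    N4 x:[61/2,69/2] y:[19,31] z:[42,49] -> miss, prune
    N5 x:[63/2,36] y:[39,48] z:[45,51] -> miss, prune
    N6 x:[34,36] y:[11,20] z:[44,49] -> miss, prune
  N11 x:[19,61/2] y:[17,42] z:[33,51] -> miss, prune

order=[0, 1, 3, 10, 2, 4, 5, 6, 11]  |boxes|=9  |leaves|=2  hit=P17

== RESULT ==
9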